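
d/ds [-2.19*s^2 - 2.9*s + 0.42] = -4.38*s - 2.9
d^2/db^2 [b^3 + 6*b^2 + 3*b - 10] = 6*b + 12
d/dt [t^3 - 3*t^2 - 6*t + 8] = 3*t^2 - 6*t - 6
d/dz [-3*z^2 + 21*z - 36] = 21 - 6*z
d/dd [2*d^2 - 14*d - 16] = 4*d - 14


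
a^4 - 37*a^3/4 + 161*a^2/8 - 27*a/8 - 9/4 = (a - 6)*(a - 3)*(a - 1/2)*(a + 1/4)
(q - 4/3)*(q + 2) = q^2 + 2*q/3 - 8/3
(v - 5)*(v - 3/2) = v^2 - 13*v/2 + 15/2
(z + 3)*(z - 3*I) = z^2 + 3*z - 3*I*z - 9*I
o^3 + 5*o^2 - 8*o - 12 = (o - 2)*(o + 1)*(o + 6)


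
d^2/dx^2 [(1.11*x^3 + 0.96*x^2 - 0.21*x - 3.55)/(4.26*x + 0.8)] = (40.287672*x^3 + 22.69728*x^2 + 4.2624*x - 126.1878)/(77.308776*x^3 + 43.55424*x^2 + 8.1792*x + 0.512)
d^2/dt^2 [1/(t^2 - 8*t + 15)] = 2*(-t^2 + 8*t + 4*(t - 4)^2 - 15)/(t^2 - 8*t + 15)^3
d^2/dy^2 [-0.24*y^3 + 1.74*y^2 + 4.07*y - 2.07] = 3.48 - 1.44*y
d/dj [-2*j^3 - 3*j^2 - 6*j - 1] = -6*j^2 - 6*j - 6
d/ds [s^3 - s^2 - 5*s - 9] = 3*s^2 - 2*s - 5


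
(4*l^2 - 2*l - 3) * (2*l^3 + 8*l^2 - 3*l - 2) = 8*l^5 + 28*l^4 - 34*l^3 - 26*l^2 + 13*l + 6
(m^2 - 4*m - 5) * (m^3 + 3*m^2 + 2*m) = m^5 - m^4 - 15*m^3 - 23*m^2 - 10*m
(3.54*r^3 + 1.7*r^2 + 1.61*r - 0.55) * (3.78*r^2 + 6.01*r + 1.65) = 13.3812*r^5 + 27.7014*r^4 + 22.1438*r^3 + 10.4021*r^2 - 0.649*r - 0.9075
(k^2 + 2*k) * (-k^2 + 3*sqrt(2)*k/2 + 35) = -k^4 - 2*k^3 + 3*sqrt(2)*k^3/2 + 3*sqrt(2)*k^2 + 35*k^2 + 70*k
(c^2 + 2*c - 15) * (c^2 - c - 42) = c^4 + c^3 - 59*c^2 - 69*c + 630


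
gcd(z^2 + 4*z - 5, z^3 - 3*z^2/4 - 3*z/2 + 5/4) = z - 1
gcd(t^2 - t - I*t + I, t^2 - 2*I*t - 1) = t - I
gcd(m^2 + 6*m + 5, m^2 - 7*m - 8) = m + 1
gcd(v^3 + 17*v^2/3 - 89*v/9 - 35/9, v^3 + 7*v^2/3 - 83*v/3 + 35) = v^2 + 16*v/3 - 35/3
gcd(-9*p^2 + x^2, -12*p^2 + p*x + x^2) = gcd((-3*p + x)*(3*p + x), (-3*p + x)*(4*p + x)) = -3*p + x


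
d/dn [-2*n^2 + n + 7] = 1 - 4*n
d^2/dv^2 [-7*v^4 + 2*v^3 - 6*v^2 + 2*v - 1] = -84*v^2 + 12*v - 12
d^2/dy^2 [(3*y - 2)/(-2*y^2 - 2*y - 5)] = 4*(-2*(2*y + 1)^2*(3*y - 2) + (9*y + 1)*(2*y^2 + 2*y + 5))/(2*y^2 + 2*y + 5)^3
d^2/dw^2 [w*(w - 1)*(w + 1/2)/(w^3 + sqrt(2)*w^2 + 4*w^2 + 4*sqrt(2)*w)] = (-9*w^3 - 2*sqrt(2)*w^3 - 24*sqrt(2)*w^2 - 3*w^2 - 12*w + 9*sqrt(2)*w + 12*sqrt(2) + 54)/(w^6 + 3*sqrt(2)*w^5 + 12*w^5 + 36*sqrt(2)*w^4 + 54*w^4 + 136*w^3 + 146*sqrt(2)*w^3 + 288*w^2 + 216*sqrt(2)*w^2 + 96*sqrt(2)*w + 384*w + 128*sqrt(2))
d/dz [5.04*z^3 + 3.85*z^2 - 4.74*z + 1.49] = 15.12*z^2 + 7.7*z - 4.74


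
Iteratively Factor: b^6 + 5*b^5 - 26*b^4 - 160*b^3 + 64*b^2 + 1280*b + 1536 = (b + 4)*(b^5 + b^4 - 30*b^3 - 40*b^2 + 224*b + 384) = (b - 4)*(b + 4)*(b^4 + 5*b^3 - 10*b^2 - 80*b - 96) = (b - 4)*(b + 3)*(b + 4)*(b^3 + 2*b^2 - 16*b - 32) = (b - 4)^2*(b + 3)*(b + 4)*(b^2 + 6*b + 8) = (b - 4)^2*(b + 2)*(b + 3)*(b + 4)*(b + 4)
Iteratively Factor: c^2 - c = (c - 1)*(c)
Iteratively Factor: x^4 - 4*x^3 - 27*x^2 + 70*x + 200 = (x - 5)*(x^3 + x^2 - 22*x - 40) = (x - 5)^2*(x^2 + 6*x + 8) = (x - 5)^2*(x + 4)*(x + 2)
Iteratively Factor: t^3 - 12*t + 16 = (t - 2)*(t^2 + 2*t - 8) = (t - 2)*(t + 4)*(t - 2)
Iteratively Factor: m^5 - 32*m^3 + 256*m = (m + 4)*(m^4 - 4*m^3 - 16*m^2 + 64*m) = (m - 4)*(m + 4)*(m^3 - 16*m) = m*(m - 4)*(m + 4)*(m^2 - 16) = m*(m - 4)*(m + 4)^2*(m - 4)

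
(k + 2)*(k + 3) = k^2 + 5*k + 6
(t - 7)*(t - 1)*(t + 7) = t^3 - t^2 - 49*t + 49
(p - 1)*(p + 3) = p^2 + 2*p - 3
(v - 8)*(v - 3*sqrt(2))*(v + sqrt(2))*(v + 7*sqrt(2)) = v^4 - 8*v^3 + 5*sqrt(2)*v^3 - 40*sqrt(2)*v^2 - 34*v^2 - 42*sqrt(2)*v + 272*v + 336*sqrt(2)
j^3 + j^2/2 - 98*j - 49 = (j + 1/2)*(j - 7*sqrt(2))*(j + 7*sqrt(2))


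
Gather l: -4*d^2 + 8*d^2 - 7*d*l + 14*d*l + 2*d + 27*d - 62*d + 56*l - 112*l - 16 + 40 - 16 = 4*d^2 - 33*d + l*(7*d - 56) + 8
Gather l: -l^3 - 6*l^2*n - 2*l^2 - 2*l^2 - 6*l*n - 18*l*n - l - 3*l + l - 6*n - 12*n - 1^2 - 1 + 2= -l^3 + l^2*(-6*n - 4) + l*(-24*n - 3) - 18*n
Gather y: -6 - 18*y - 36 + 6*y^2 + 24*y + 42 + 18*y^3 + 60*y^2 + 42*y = 18*y^3 + 66*y^2 + 48*y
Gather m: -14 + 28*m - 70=28*m - 84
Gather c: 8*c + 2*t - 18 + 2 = 8*c + 2*t - 16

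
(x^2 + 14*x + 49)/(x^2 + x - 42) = (x + 7)/(x - 6)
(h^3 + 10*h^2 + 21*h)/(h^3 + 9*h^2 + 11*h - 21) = h/(h - 1)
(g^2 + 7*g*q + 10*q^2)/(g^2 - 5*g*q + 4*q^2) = (g^2 + 7*g*q + 10*q^2)/(g^2 - 5*g*q + 4*q^2)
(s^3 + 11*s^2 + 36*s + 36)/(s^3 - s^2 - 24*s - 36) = (s + 6)/(s - 6)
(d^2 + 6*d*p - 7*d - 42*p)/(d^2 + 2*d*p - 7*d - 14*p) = (d + 6*p)/(d + 2*p)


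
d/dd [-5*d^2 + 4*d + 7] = 4 - 10*d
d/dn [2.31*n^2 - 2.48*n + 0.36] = 4.62*n - 2.48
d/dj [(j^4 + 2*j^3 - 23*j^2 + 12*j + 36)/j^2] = 2*j + 2 - 12/j^2 - 72/j^3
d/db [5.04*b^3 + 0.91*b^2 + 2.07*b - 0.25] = 15.12*b^2 + 1.82*b + 2.07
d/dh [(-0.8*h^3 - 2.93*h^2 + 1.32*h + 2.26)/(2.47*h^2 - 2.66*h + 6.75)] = (-1.976*h^4 + 4.256*h^3 - 11.6666*h^2 - 50.7194*h + 14.9216)/(6.1009*h^4 - 13.1404*h^3 + 40.4206*h^2 - 35.91*h + 45.5625)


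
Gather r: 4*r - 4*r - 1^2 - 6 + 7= 0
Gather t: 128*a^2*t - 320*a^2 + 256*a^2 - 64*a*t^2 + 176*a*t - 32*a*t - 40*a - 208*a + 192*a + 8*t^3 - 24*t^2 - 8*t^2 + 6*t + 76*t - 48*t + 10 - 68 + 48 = -64*a^2 - 56*a + 8*t^3 + t^2*(-64*a - 32) + t*(128*a^2 + 144*a + 34) - 10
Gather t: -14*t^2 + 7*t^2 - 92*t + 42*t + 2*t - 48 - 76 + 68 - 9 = -7*t^2 - 48*t - 65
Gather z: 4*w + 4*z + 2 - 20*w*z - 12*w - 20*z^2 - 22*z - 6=-8*w - 20*z^2 + z*(-20*w - 18) - 4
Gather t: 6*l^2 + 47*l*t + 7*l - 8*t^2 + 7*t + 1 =6*l^2 + 7*l - 8*t^2 + t*(47*l + 7) + 1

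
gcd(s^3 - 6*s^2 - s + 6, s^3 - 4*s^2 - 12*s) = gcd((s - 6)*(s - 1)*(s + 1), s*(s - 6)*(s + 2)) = s - 6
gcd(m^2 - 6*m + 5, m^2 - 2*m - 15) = m - 5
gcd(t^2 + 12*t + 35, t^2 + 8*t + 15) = t + 5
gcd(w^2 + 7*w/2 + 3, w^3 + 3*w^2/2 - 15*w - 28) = w + 2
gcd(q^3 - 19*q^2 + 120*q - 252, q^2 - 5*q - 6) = q - 6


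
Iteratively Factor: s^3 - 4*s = (s + 2)*(s^2 - 2*s) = (s - 2)*(s + 2)*(s)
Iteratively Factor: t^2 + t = (t + 1)*(t)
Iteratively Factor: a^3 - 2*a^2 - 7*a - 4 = (a + 1)*(a^2 - 3*a - 4) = (a - 4)*(a + 1)*(a + 1)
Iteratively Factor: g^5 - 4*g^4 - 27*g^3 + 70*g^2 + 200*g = (g + 2)*(g^4 - 6*g^3 - 15*g^2 + 100*g) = (g - 5)*(g + 2)*(g^3 - g^2 - 20*g) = g*(g - 5)*(g + 2)*(g^2 - g - 20) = g*(g - 5)^2*(g + 2)*(g + 4)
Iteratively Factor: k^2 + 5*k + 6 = (k + 3)*(k + 2)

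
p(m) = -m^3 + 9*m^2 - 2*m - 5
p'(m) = -3*m^2 + 18*m - 2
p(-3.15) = 121.86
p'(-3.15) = -88.47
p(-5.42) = 429.45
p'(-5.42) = -187.69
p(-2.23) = 55.31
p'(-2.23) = -57.06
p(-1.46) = 20.22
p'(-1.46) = -34.67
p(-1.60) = 25.34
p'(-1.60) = -38.48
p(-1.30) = 15.01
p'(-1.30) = -30.47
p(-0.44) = -2.29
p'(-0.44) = -10.50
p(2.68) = 35.03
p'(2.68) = 24.69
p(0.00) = -5.00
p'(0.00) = -2.00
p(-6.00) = 547.00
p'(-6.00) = -218.00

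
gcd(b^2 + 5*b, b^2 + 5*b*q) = b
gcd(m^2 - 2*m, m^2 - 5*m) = m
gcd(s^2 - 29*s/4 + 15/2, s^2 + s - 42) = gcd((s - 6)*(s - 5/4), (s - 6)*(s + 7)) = s - 6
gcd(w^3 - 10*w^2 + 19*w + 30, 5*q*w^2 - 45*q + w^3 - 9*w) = 1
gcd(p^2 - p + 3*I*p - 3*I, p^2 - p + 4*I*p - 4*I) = p - 1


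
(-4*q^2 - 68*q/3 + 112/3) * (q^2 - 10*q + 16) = -4*q^4 + 52*q^3/3 + 200*q^2 - 736*q + 1792/3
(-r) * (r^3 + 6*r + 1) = -r^4 - 6*r^2 - r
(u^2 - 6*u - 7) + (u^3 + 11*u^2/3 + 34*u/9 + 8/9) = u^3 + 14*u^2/3 - 20*u/9 - 55/9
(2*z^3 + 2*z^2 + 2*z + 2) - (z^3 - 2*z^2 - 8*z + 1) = z^3 + 4*z^2 + 10*z + 1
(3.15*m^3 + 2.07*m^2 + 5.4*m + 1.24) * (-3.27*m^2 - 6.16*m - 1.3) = -10.3005*m^5 - 26.1729*m^4 - 34.5042*m^3 - 40.0098*m^2 - 14.6584*m - 1.612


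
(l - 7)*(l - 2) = l^2 - 9*l + 14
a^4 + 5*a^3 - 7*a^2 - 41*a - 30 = (a - 3)*(a + 1)*(a + 2)*(a + 5)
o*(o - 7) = o^2 - 7*o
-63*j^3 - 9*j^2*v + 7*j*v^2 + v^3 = (-3*j + v)*(3*j + v)*(7*j + v)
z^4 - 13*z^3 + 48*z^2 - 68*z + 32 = (z - 8)*(z - 2)^2*(z - 1)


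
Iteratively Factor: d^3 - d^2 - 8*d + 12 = (d - 2)*(d^2 + d - 6) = (d - 2)*(d + 3)*(d - 2)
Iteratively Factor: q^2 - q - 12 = (q + 3)*(q - 4)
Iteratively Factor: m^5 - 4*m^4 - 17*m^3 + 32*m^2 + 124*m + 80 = (m + 2)*(m^4 - 6*m^3 - 5*m^2 + 42*m + 40) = (m - 5)*(m + 2)*(m^3 - m^2 - 10*m - 8) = (m - 5)*(m - 4)*(m + 2)*(m^2 + 3*m + 2) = (m - 5)*(m - 4)*(m + 1)*(m + 2)*(m + 2)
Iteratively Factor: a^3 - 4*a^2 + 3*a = (a - 3)*(a^2 - a) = a*(a - 3)*(a - 1)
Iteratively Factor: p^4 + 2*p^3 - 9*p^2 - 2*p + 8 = (p - 2)*(p^3 + 4*p^2 - p - 4) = (p - 2)*(p + 4)*(p^2 - 1) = (p - 2)*(p + 1)*(p + 4)*(p - 1)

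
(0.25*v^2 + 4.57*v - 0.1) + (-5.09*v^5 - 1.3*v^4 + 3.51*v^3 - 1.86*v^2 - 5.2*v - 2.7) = -5.09*v^5 - 1.3*v^4 + 3.51*v^3 - 1.61*v^2 - 0.63*v - 2.8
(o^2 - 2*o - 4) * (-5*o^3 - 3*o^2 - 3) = -5*o^5 + 7*o^4 + 26*o^3 + 9*o^2 + 6*o + 12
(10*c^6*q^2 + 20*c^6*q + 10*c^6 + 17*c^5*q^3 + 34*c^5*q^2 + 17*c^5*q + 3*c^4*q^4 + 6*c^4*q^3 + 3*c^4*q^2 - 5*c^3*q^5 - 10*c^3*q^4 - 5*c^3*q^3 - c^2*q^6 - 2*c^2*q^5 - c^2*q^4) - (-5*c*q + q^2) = 10*c^6*q^2 + 20*c^6*q + 10*c^6 + 17*c^5*q^3 + 34*c^5*q^2 + 17*c^5*q + 3*c^4*q^4 + 6*c^4*q^3 + 3*c^4*q^2 - 5*c^3*q^5 - 10*c^3*q^4 - 5*c^3*q^3 - c^2*q^6 - 2*c^2*q^5 - c^2*q^4 + 5*c*q - q^2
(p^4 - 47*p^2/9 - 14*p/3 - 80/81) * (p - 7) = p^5 - 7*p^4 - 47*p^3/9 + 287*p^2/9 + 2566*p/81 + 560/81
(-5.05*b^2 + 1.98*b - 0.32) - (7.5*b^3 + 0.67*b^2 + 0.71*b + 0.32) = -7.5*b^3 - 5.72*b^2 + 1.27*b - 0.64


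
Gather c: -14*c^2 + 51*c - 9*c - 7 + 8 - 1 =-14*c^2 + 42*c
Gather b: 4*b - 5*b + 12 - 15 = -b - 3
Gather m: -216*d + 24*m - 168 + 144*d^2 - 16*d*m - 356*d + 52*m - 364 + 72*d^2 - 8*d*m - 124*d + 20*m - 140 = 216*d^2 - 696*d + m*(96 - 24*d) - 672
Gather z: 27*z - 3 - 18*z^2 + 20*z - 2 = -18*z^2 + 47*z - 5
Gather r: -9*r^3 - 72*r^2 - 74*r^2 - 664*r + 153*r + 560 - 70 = -9*r^3 - 146*r^2 - 511*r + 490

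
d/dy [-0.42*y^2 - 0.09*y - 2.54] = -0.84*y - 0.09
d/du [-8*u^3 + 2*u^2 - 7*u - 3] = -24*u^2 + 4*u - 7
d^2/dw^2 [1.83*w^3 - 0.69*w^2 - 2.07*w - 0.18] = 10.98*w - 1.38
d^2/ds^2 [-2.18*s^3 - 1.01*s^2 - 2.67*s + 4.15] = -13.08*s - 2.02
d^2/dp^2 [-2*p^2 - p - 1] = -4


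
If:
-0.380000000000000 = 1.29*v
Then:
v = -0.29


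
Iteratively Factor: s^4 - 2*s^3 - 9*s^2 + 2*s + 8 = (s + 1)*(s^3 - 3*s^2 - 6*s + 8) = (s + 1)*(s + 2)*(s^2 - 5*s + 4) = (s - 4)*(s + 1)*(s + 2)*(s - 1)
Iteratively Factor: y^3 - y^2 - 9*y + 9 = (y - 3)*(y^2 + 2*y - 3) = (y - 3)*(y - 1)*(y + 3)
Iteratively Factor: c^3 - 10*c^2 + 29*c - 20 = (c - 1)*(c^2 - 9*c + 20) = (c - 4)*(c - 1)*(c - 5)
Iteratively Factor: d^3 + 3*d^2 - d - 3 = (d + 3)*(d^2 - 1) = (d - 1)*(d + 3)*(d + 1)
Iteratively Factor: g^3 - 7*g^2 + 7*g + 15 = (g - 3)*(g^2 - 4*g - 5) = (g - 5)*(g - 3)*(g + 1)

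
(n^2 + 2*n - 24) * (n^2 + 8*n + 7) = n^4 + 10*n^3 - n^2 - 178*n - 168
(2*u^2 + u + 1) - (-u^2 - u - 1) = 3*u^2 + 2*u + 2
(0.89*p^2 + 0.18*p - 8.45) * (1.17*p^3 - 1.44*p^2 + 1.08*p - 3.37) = 1.0413*p^5 - 1.071*p^4 - 9.1845*p^3 + 9.3631*p^2 - 9.7326*p + 28.4765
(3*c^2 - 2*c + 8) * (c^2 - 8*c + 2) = 3*c^4 - 26*c^3 + 30*c^2 - 68*c + 16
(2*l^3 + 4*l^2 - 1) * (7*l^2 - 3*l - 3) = 14*l^5 + 22*l^4 - 18*l^3 - 19*l^2 + 3*l + 3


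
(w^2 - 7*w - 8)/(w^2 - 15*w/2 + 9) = 2*(w^2 - 7*w - 8)/(2*w^2 - 15*w + 18)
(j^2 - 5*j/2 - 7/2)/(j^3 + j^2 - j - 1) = (j - 7/2)/(j^2 - 1)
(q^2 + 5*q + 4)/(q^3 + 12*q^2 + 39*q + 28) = 1/(q + 7)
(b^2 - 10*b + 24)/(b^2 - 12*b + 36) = (b - 4)/(b - 6)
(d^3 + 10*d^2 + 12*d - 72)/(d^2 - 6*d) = (d^3 + 10*d^2 + 12*d - 72)/(d*(d - 6))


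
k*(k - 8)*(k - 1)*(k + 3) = k^4 - 6*k^3 - 19*k^2 + 24*k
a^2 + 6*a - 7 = (a - 1)*(a + 7)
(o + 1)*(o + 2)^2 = o^3 + 5*o^2 + 8*o + 4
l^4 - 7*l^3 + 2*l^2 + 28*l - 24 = (l - 6)*(l - 2)*(l - 1)*(l + 2)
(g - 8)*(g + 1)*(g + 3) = g^3 - 4*g^2 - 29*g - 24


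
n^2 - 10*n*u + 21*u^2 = (n - 7*u)*(n - 3*u)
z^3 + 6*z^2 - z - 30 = (z - 2)*(z + 3)*(z + 5)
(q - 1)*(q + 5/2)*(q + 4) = q^3 + 11*q^2/2 + 7*q/2 - 10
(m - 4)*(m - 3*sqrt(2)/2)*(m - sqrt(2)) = m^3 - 4*m^2 - 5*sqrt(2)*m^2/2 + 3*m + 10*sqrt(2)*m - 12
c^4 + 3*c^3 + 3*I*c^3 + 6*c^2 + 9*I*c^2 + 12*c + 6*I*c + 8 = (c + 1)*(c + 2)*(c - I)*(c + 4*I)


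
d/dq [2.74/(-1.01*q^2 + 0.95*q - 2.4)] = (5.5348*q - 2.603)/(1.01*q^2 - 0.95*q + 2.4)^2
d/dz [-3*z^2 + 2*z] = 2 - 6*z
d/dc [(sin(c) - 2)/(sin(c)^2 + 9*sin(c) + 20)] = (4*sin(c) + cos(c)^2 + 37)*cos(c)/(sin(c)^2 + 9*sin(c) + 20)^2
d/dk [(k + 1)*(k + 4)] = 2*k + 5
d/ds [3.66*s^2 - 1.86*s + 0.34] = 7.32*s - 1.86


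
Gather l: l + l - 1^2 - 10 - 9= 2*l - 20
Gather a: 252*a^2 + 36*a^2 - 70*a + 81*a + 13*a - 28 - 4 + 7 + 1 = 288*a^2 + 24*a - 24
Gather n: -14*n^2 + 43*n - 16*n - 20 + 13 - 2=-14*n^2 + 27*n - 9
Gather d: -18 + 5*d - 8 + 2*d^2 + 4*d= 2*d^2 + 9*d - 26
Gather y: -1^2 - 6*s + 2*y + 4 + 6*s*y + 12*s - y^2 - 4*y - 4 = 6*s - y^2 + y*(6*s - 2) - 1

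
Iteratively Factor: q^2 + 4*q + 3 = (q + 3)*(q + 1)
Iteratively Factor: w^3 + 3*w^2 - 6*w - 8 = (w - 2)*(w^2 + 5*w + 4) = (w - 2)*(w + 4)*(w + 1)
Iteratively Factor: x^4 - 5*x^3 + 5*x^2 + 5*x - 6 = (x - 1)*(x^3 - 4*x^2 + x + 6) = (x - 1)*(x + 1)*(x^2 - 5*x + 6) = (x - 2)*(x - 1)*(x + 1)*(x - 3)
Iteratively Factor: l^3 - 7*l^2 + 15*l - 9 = (l - 3)*(l^2 - 4*l + 3) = (l - 3)*(l - 1)*(l - 3)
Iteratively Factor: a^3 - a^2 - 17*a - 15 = (a + 3)*(a^2 - 4*a - 5) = (a - 5)*(a + 3)*(a + 1)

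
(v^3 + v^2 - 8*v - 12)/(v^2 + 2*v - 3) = (v^3 + v^2 - 8*v - 12)/(v^2 + 2*v - 3)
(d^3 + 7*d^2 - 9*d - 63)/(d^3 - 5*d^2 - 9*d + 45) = (d + 7)/(d - 5)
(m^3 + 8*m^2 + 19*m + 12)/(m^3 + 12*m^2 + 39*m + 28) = (m + 3)/(m + 7)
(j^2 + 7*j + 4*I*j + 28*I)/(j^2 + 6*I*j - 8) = (j + 7)/(j + 2*I)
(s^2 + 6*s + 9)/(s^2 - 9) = (s + 3)/(s - 3)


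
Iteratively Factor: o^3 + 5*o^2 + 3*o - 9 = (o - 1)*(o^2 + 6*o + 9) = (o - 1)*(o + 3)*(o + 3)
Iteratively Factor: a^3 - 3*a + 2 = (a + 2)*(a^2 - 2*a + 1) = (a - 1)*(a + 2)*(a - 1)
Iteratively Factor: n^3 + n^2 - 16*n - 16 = (n - 4)*(n^2 + 5*n + 4) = (n - 4)*(n + 1)*(n + 4)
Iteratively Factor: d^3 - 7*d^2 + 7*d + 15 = (d - 5)*(d^2 - 2*d - 3) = (d - 5)*(d - 3)*(d + 1)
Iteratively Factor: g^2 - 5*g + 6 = (g - 3)*(g - 2)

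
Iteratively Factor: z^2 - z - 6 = (z - 3)*(z + 2)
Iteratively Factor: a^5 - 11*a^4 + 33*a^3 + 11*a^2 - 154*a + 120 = (a - 4)*(a^4 - 7*a^3 + 5*a^2 + 31*a - 30) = (a - 5)*(a - 4)*(a^3 - 2*a^2 - 5*a + 6) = (a - 5)*(a - 4)*(a + 2)*(a^2 - 4*a + 3) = (a - 5)*(a - 4)*(a - 1)*(a + 2)*(a - 3)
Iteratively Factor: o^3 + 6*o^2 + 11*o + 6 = (o + 3)*(o^2 + 3*o + 2) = (o + 1)*(o + 3)*(o + 2)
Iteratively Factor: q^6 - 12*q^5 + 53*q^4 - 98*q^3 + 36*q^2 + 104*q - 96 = (q - 2)*(q^5 - 10*q^4 + 33*q^3 - 32*q^2 - 28*q + 48) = (q - 3)*(q - 2)*(q^4 - 7*q^3 + 12*q^2 + 4*q - 16) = (q - 3)*(q - 2)^2*(q^3 - 5*q^2 + 2*q + 8) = (q - 3)*(q - 2)^2*(q + 1)*(q^2 - 6*q + 8) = (q - 3)*(q - 2)^3*(q + 1)*(q - 4)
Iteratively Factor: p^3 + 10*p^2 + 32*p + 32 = (p + 4)*(p^2 + 6*p + 8) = (p + 2)*(p + 4)*(p + 4)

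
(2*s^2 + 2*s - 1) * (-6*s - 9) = -12*s^3 - 30*s^2 - 12*s + 9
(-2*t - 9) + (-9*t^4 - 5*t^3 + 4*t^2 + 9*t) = -9*t^4 - 5*t^3 + 4*t^2 + 7*t - 9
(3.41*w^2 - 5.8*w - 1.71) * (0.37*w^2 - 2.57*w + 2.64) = 1.2617*w^4 - 10.9097*w^3 + 23.2757*w^2 - 10.9173*w - 4.5144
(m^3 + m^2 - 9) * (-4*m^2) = -4*m^5 - 4*m^4 + 36*m^2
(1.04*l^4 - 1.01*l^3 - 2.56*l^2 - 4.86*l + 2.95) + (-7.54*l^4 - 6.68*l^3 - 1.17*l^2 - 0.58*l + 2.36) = -6.5*l^4 - 7.69*l^3 - 3.73*l^2 - 5.44*l + 5.31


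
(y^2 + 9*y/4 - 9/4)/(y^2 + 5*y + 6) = (y - 3/4)/(y + 2)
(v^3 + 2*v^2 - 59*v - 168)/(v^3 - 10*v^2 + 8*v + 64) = (v^2 + 10*v + 21)/(v^2 - 2*v - 8)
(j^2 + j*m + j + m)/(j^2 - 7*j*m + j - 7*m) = (j + m)/(j - 7*m)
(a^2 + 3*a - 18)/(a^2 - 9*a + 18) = (a + 6)/(a - 6)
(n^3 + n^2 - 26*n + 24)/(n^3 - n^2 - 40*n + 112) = (n^2 + 5*n - 6)/(n^2 + 3*n - 28)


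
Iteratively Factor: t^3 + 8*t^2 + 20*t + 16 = (t + 4)*(t^2 + 4*t + 4) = (t + 2)*(t + 4)*(t + 2)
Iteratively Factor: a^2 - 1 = (a - 1)*(a + 1)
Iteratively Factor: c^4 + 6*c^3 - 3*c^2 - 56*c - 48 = (c + 4)*(c^3 + 2*c^2 - 11*c - 12) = (c + 1)*(c + 4)*(c^2 + c - 12) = (c - 3)*(c + 1)*(c + 4)*(c + 4)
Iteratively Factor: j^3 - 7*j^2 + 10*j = (j)*(j^2 - 7*j + 10) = j*(j - 2)*(j - 5)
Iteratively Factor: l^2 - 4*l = (l - 4)*(l)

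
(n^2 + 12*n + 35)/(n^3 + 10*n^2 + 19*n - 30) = (n + 7)/(n^2 + 5*n - 6)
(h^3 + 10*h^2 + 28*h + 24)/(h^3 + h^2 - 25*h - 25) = (h^3 + 10*h^2 + 28*h + 24)/(h^3 + h^2 - 25*h - 25)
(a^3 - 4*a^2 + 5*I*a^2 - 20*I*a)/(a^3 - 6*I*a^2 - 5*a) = (a^2 + a*(-4 + 5*I) - 20*I)/(a^2 - 6*I*a - 5)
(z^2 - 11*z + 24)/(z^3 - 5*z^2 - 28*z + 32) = (z - 3)/(z^2 + 3*z - 4)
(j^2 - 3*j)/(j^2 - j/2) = 2*(j - 3)/(2*j - 1)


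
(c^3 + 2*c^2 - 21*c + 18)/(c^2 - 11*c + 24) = (c^2 + 5*c - 6)/(c - 8)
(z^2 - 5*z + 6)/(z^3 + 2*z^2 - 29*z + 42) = 1/(z + 7)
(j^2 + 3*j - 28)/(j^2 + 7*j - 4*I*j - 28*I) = (j - 4)/(j - 4*I)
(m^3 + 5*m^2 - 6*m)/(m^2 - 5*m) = (m^2 + 5*m - 6)/(m - 5)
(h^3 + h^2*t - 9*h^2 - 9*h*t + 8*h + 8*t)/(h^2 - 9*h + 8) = h + t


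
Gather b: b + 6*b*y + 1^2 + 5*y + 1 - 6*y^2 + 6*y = b*(6*y + 1) - 6*y^2 + 11*y + 2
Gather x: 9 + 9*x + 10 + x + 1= 10*x + 20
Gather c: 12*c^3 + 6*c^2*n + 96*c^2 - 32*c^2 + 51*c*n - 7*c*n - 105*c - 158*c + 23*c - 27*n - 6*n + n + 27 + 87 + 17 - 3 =12*c^3 + c^2*(6*n + 64) + c*(44*n - 240) - 32*n + 128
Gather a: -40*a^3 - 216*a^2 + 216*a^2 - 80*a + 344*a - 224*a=-40*a^3 + 40*a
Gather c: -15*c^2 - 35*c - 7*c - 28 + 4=-15*c^2 - 42*c - 24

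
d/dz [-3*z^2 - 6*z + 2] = -6*z - 6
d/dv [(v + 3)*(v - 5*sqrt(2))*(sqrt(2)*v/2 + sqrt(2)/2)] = 3*sqrt(2)*v^2/2 - 10*v + 4*sqrt(2)*v - 20 + 3*sqrt(2)/2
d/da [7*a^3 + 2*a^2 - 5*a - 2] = 21*a^2 + 4*a - 5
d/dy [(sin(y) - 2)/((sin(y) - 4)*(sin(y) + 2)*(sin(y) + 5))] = (-2*sin(y)^3 + 3*sin(y)^2 + 12*sin(y) - 76)*cos(y)/((sin(y) - 4)^2*(sin(y) + 2)^2*(sin(y) + 5)^2)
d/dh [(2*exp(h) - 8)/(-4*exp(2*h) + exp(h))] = 8*(exp(2*h) - 8*exp(h) + 1)*exp(-h)/(16*exp(2*h) - 8*exp(h) + 1)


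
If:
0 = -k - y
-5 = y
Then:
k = 5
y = -5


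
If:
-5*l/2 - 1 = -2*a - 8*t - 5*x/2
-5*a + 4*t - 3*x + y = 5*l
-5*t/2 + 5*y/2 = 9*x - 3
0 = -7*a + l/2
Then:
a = -77*y/13983 - 78/4661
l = -1078*y/13983 - 1092/4661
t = -559*y/4661 - 246/4661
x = 1450*y/4661 + 1622/4661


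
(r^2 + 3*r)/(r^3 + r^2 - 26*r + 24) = r*(r + 3)/(r^3 + r^2 - 26*r + 24)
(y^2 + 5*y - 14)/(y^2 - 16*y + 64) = (y^2 + 5*y - 14)/(y^2 - 16*y + 64)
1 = 1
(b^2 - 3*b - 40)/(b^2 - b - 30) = (b - 8)/(b - 6)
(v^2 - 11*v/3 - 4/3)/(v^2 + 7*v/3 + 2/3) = (v - 4)/(v + 2)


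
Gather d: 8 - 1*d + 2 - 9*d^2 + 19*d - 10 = -9*d^2 + 18*d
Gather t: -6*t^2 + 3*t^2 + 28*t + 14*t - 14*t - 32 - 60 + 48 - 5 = -3*t^2 + 28*t - 49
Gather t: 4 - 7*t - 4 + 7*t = 0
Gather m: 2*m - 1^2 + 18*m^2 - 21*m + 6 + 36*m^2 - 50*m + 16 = 54*m^2 - 69*m + 21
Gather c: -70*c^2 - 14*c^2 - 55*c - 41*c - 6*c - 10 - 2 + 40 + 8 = -84*c^2 - 102*c + 36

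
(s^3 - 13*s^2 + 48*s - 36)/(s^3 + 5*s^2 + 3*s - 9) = (s^2 - 12*s + 36)/(s^2 + 6*s + 9)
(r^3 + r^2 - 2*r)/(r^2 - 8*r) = (r^2 + r - 2)/(r - 8)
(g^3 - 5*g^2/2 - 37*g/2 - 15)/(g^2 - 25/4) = 2*(g^2 - 5*g - 6)/(2*g - 5)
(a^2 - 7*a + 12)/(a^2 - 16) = (a - 3)/(a + 4)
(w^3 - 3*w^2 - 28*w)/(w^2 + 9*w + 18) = w*(w^2 - 3*w - 28)/(w^2 + 9*w + 18)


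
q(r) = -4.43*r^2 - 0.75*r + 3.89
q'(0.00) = -0.75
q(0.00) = 3.89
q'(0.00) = -0.75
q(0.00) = 3.89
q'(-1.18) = 9.70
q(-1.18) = -1.39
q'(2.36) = -21.66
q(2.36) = -22.55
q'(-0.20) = 1.02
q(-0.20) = 3.86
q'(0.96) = -9.26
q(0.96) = -0.91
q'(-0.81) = 6.43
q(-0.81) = 1.59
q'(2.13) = -19.62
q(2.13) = -17.81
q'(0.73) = -7.22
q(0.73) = 0.98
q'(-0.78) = 6.16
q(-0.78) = 1.78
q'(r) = -8.86*r - 0.75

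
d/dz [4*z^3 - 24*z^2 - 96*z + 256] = 12*z^2 - 48*z - 96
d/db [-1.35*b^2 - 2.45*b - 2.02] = -2.7*b - 2.45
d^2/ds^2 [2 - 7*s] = 0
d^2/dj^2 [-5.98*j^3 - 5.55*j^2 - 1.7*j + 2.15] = -35.88*j - 11.1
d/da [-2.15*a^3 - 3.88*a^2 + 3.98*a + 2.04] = -6.45*a^2 - 7.76*a + 3.98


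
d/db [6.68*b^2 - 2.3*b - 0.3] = 13.36*b - 2.3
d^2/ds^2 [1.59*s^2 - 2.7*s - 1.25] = 3.18000000000000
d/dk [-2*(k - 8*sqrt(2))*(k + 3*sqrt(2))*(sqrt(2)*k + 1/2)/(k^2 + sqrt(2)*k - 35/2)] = 2*(-4*sqrt(2)*k^4 - 16*k^3 + 46*sqrt(2)*k^2 - 1522*k - 3631*sqrt(2))/(4*k^4 + 8*sqrt(2)*k^3 - 132*k^2 - 140*sqrt(2)*k + 1225)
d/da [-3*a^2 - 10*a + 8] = -6*a - 10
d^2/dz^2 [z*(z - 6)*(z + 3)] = 6*z - 6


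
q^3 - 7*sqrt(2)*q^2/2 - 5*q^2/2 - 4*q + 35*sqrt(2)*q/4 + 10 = (q - 5/2)*(q - 4*sqrt(2))*(q + sqrt(2)/2)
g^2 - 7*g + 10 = (g - 5)*(g - 2)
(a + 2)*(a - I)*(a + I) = a^3 + 2*a^2 + a + 2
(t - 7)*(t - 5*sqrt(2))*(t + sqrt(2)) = t^3 - 7*t^2 - 4*sqrt(2)*t^2 - 10*t + 28*sqrt(2)*t + 70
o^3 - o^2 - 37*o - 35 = (o - 7)*(o + 1)*(o + 5)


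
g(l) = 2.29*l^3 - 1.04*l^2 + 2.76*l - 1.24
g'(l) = 6.87*l^2 - 2.08*l + 2.76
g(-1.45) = -14.41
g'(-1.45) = 20.22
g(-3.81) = -153.50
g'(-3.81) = 110.41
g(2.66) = 41.84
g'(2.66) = 45.84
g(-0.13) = -1.62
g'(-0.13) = 3.15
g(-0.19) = -1.82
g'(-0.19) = 3.40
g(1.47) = 7.84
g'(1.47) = 14.55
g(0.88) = 1.94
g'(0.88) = 6.25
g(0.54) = 0.31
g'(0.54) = 3.64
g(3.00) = 59.51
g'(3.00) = 58.35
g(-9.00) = -1779.73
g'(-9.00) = 577.95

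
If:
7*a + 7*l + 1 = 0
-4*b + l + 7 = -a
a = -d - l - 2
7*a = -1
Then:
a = -1/7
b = 12/7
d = -13/7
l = 0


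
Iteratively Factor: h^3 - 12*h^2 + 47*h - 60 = (h - 4)*(h^2 - 8*h + 15) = (h - 5)*(h - 4)*(h - 3)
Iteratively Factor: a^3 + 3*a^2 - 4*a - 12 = (a + 3)*(a^2 - 4) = (a + 2)*(a + 3)*(a - 2)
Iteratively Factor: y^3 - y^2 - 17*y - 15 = (y + 3)*(y^2 - 4*y - 5) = (y - 5)*(y + 3)*(y + 1)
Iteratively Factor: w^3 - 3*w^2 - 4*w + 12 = (w - 3)*(w^2 - 4) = (w - 3)*(w + 2)*(w - 2)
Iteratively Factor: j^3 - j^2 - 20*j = (j - 5)*(j^2 + 4*j) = (j - 5)*(j + 4)*(j)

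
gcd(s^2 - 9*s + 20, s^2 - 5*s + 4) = s - 4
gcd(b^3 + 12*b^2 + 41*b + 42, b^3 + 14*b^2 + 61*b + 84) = b^2 + 10*b + 21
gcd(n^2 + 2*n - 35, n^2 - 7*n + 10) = n - 5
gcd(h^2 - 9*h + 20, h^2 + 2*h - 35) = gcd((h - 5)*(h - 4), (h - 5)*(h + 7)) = h - 5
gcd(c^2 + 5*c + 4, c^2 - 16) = c + 4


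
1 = 1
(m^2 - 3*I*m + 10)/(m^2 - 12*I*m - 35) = (m + 2*I)/(m - 7*I)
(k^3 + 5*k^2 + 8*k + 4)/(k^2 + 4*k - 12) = (k^3 + 5*k^2 + 8*k + 4)/(k^2 + 4*k - 12)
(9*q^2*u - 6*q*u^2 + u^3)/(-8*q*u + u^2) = (-9*q^2 + 6*q*u - u^2)/(8*q - u)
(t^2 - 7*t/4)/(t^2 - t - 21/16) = 4*t/(4*t + 3)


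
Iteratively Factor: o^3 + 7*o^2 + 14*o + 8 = (o + 4)*(o^2 + 3*o + 2) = (o + 2)*(o + 4)*(o + 1)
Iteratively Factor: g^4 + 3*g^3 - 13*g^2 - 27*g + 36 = (g - 3)*(g^3 + 6*g^2 + 5*g - 12) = (g - 3)*(g - 1)*(g^2 + 7*g + 12) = (g - 3)*(g - 1)*(g + 4)*(g + 3)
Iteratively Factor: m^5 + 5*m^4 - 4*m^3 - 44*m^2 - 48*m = (m + 4)*(m^4 + m^3 - 8*m^2 - 12*m) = m*(m + 4)*(m^3 + m^2 - 8*m - 12) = m*(m + 2)*(m + 4)*(m^2 - m - 6) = m*(m + 2)^2*(m + 4)*(m - 3)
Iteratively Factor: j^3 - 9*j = (j + 3)*(j^2 - 3*j) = (j - 3)*(j + 3)*(j)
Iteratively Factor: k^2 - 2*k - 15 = (k + 3)*(k - 5)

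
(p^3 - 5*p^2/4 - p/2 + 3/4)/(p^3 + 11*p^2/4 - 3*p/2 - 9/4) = (p - 1)/(p + 3)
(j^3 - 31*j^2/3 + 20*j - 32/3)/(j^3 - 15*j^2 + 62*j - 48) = (j - 4/3)/(j - 6)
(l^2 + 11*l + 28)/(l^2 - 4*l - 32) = (l + 7)/(l - 8)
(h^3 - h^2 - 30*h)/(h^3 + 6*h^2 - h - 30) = h*(h - 6)/(h^2 + h - 6)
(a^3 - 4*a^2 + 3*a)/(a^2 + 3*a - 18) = a*(a - 1)/(a + 6)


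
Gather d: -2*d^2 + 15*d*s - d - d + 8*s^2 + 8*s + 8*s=-2*d^2 + d*(15*s - 2) + 8*s^2 + 16*s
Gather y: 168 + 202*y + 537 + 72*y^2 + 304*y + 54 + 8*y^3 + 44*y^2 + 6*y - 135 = 8*y^3 + 116*y^2 + 512*y + 624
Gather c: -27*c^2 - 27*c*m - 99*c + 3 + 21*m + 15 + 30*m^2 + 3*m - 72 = -27*c^2 + c*(-27*m - 99) + 30*m^2 + 24*m - 54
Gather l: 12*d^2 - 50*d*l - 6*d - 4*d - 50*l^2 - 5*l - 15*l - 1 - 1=12*d^2 - 10*d - 50*l^2 + l*(-50*d - 20) - 2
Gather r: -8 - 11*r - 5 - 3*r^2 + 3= -3*r^2 - 11*r - 10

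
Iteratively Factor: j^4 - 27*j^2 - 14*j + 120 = (j - 2)*(j^3 + 2*j^2 - 23*j - 60) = (j - 2)*(j + 3)*(j^2 - j - 20) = (j - 5)*(j - 2)*(j + 3)*(j + 4)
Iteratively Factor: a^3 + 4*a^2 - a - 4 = (a + 4)*(a^2 - 1) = (a + 1)*(a + 4)*(a - 1)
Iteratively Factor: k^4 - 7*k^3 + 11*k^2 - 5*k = (k)*(k^3 - 7*k^2 + 11*k - 5) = k*(k - 1)*(k^2 - 6*k + 5) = k*(k - 5)*(k - 1)*(k - 1)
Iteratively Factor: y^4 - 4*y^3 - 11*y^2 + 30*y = (y - 2)*(y^3 - 2*y^2 - 15*y) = (y - 2)*(y + 3)*(y^2 - 5*y) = (y - 5)*(y - 2)*(y + 3)*(y)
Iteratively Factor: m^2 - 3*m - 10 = (m + 2)*(m - 5)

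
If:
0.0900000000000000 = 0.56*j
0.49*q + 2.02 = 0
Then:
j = 0.16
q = -4.12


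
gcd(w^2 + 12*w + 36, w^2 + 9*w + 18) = w + 6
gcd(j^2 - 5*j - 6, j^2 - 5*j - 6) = j^2 - 5*j - 6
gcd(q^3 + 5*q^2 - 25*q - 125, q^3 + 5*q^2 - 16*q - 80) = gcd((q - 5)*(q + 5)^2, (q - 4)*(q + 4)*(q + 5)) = q + 5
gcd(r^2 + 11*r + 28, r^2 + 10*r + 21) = r + 7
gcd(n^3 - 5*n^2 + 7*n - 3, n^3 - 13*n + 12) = n^2 - 4*n + 3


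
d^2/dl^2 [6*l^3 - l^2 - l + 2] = 36*l - 2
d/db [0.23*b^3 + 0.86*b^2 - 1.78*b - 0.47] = 0.69*b^2 + 1.72*b - 1.78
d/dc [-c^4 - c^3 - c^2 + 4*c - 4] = -4*c^3 - 3*c^2 - 2*c + 4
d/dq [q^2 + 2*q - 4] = 2*q + 2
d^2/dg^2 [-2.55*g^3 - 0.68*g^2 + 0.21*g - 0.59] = -15.3*g - 1.36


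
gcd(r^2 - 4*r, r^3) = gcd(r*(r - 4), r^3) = r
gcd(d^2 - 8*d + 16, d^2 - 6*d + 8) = d - 4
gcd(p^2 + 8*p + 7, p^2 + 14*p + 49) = p + 7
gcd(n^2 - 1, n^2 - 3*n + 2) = n - 1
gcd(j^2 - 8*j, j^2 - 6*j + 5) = 1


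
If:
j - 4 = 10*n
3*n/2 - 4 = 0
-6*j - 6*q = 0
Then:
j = 92/3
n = 8/3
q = -92/3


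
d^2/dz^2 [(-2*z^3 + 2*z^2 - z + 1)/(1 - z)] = 4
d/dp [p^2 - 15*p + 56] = 2*p - 15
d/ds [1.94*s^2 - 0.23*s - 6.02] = 3.88*s - 0.23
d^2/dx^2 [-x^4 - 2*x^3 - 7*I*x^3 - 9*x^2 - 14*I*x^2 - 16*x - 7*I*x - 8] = -12*x^2 - x*(12 + 42*I) - 18 - 28*I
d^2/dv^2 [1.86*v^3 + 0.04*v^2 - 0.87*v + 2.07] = 11.16*v + 0.08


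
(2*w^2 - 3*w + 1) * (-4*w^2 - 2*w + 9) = -8*w^4 + 8*w^3 + 20*w^2 - 29*w + 9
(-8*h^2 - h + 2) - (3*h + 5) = -8*h^2 - 4*h - 3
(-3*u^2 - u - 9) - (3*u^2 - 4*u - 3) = -6*u^2 + 3*u - 6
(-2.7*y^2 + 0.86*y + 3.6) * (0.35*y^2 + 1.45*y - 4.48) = -0.945*y^4 - 3.614*y^3 + 14.603*y^2 + 1.3672*y - 16.128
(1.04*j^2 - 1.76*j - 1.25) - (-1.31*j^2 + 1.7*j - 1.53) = 2.35*j^2 - 3.46*j + 0.28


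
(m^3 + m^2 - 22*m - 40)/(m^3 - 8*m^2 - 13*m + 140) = (m + 2)/(m - 7)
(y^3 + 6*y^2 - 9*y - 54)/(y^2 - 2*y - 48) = (y^2 - 9)/(y - 8)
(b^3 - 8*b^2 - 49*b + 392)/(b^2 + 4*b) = (b^3 - 8*b^2 - 49*b + 392)/(b*(b + 4))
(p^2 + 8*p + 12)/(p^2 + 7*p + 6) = (p + 2)/(p + 1)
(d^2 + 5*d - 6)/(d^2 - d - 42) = (d - 1)/(d - 7)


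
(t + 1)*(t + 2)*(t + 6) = t^3 + 9*t^2 + 20*t + 12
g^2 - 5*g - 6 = (g - 6)*(g + 1)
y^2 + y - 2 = (y - 1)*(y + 2)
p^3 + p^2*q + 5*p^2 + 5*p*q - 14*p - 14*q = (p - 2)*(p + 7)*(p + q)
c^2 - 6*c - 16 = (c - 8)*(c + 2)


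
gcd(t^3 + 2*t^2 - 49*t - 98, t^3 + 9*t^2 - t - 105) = t + 7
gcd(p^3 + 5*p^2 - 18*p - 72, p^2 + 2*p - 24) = p^2 + 2*p - 24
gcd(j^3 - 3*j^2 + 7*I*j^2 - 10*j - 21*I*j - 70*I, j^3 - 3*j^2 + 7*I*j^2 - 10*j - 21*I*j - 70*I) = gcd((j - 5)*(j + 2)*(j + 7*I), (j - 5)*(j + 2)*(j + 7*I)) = j^3 + j^2*(-3 + 7*I) + j*(-10 - 21*I) - 70*I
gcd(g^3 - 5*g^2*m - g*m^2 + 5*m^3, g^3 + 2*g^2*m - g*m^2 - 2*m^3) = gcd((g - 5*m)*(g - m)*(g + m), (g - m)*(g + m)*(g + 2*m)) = g^2 - m^2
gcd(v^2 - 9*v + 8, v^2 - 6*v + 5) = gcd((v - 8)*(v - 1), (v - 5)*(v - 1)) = v - 1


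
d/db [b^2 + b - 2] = 2*b + 1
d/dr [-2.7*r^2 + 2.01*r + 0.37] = 2.01 - 5.4*r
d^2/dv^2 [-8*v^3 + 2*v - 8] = -48*v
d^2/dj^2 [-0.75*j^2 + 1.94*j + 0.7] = -1.50000000000000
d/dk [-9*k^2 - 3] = -18*k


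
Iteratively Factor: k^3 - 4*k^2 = (k - 4)*(k^2) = k*(k - 4)*(k)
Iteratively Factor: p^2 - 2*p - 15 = (p - 5)*(p + 3)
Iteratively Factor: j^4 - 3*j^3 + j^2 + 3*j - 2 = (j + 1)*(j^3 - 4*j^2 + 5*j - 2) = (j - 1)*(j + 1)*(j^2 - 3*j + 2) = (j - 2)*(j - 1)*(j + 1)*(j - 1)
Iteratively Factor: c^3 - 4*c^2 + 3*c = (c - 3)*(c^2 - c) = (c - 3)*(c - 1)*(c)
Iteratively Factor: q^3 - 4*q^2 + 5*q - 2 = (q - 1)*(q^2 - 3*q + 2) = (q - 2)*(q - 1)*(q - 1)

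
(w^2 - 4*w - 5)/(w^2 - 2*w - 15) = (w + 1)/(w + 3)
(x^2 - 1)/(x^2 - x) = (x + 1)/x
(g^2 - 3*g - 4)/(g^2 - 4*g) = (g + 1)/g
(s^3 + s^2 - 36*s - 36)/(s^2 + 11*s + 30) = (s^2 - 5*s - 6)/(s + 5)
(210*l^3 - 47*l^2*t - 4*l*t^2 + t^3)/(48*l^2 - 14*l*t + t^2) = (-35*l^2 + 2*l*t + t^2)/(-8*l + t)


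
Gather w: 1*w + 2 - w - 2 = 0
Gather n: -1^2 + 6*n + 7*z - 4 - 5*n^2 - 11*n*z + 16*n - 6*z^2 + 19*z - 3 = -5*n^2 + n*(22 - 11*z) - 6*z^2 + 26*z - 8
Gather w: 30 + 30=60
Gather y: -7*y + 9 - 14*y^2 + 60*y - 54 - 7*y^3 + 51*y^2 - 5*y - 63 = -7*y^3 + 37*y^2 + 48*y - 108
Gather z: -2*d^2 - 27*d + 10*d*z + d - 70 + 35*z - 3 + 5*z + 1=-2*d^2 - 26*d + z*(10*d + 40) - 72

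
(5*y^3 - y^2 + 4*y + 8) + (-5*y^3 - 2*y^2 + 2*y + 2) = -3*y^2 + 6*y + 10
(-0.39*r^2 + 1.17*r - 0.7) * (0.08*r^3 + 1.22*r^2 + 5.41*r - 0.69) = -0.0312*r^5 - 0.3822*r^4 - 0.7385*r^3 + 5.7448*r^2 - 4.5943*r + 0.483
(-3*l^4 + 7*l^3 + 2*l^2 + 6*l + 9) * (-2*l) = 6*l^5 - 14*l^4 - 4*l^3 - 12*l^2 - 18*l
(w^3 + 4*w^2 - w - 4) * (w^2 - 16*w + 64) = w^5 - 12*w^4 - w^3 + 268*w^2 - 256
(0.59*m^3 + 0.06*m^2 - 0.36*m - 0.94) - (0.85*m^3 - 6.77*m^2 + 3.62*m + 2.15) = -0.26*m^3 + 6.83*m^2 - 3.98*m - 3.09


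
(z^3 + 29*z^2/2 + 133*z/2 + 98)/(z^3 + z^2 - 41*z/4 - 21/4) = 2*(z^2 + 11*z + 28)/(2*z^2 - 5*z - 3)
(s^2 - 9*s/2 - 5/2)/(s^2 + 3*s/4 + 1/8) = 4*(s - 5)/(4*s + 1)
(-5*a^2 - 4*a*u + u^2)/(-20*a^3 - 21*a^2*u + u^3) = 1/(4*a + u)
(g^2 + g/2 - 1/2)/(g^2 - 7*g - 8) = (g - 1/2)/(g - 8)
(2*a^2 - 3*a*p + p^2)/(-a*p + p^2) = (-2*a + p)/p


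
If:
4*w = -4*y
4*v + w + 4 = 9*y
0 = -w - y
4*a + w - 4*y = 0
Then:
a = 5*y/4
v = 5*y/2 - 1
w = -y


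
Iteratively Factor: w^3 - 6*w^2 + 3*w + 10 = (w + 1)*(w^2 - 7*w + 10) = (w - 2)*(w + 1)*(w - 5)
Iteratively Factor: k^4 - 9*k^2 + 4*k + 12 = (k - 2)*(k^3 + 2*k^2 - 5*k - 6) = (k - 2)*(k + 1)*(k^2 + k - 6) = (k - 2)*(k + 1)*(k + 3)*(k - 2)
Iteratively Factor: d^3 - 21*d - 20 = (d + 4)*(d^2 - 4*d - 5) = (d - 5)*(d + 4)*(d + 1)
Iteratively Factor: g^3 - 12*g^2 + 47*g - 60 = (g - 5)*(g^2 - 7*g + 12) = (g - 5)*(g - 4)*(g - 3)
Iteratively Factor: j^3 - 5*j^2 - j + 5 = (j - 1)*(j^2 - 4*j - 5) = (j - 5)*(j - 1)*(j + 1)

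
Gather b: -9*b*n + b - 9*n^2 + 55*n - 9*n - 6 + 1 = b*(1 - 9*n) - 9*n^2 + 46*n - 5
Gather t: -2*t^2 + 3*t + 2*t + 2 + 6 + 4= -2*t^2 + 5*t + 12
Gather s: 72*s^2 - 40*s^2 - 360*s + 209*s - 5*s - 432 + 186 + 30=32*s^2 - 156*s - 216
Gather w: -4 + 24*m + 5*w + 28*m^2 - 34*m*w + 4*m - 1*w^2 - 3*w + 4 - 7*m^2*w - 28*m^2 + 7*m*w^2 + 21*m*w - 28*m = w^2*(7*m - 1) + w*(-7*m^2 - 13*m + 2)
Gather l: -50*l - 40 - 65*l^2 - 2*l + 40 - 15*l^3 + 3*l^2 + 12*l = -15*l^3 - 62*l^2 - 40*l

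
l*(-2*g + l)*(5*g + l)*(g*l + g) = -10*g^3*l^2 - 10*g^3*l + 3*g^2*l^3 + 3*g^2*l^2 + g*l^4 + g*l^3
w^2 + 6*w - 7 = (w - 1)*(w + 7)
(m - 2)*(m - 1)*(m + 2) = m^3 - m^2 - 4*m + 4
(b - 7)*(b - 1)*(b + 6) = b^3 - 2*b^2 - 41*b + 42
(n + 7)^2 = n^2 + 14*n + 49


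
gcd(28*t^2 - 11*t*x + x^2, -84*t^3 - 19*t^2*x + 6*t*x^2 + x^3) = -4*t + x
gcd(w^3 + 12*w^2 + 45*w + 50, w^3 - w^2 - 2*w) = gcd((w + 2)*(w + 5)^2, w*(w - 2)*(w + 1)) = 1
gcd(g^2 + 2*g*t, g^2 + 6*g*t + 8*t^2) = g + 2*t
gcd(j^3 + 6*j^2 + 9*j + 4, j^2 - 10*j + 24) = 1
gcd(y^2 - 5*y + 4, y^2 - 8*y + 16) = y - 4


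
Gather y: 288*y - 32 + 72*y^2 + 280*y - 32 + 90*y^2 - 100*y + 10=162*y^2 + 468*y - 54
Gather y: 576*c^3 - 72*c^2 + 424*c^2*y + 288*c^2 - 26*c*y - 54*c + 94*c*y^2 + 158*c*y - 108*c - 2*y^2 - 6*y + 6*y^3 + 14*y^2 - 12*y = 576*c^3 + 216*c^2 - 162*c + 6*y^3 + y^2*(94*c + 12) + y*(424*c^2 + 132*c - 18)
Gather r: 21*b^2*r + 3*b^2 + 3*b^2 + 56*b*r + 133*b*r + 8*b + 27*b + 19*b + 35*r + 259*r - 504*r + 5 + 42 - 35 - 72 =6*b^2 + 54*b + r*(21*b^2 + 189*b - 210) - 60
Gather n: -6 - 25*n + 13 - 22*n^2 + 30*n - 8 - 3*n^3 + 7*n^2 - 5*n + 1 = -3*n^3 - 15*n^2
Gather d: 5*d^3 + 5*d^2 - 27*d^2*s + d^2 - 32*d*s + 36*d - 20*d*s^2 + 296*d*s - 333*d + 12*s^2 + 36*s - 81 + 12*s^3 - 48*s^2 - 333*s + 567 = 5*d^3 + d^2*(6 - 27*s) + d*(-20*s^2 + 264*s - 297) + 12*s^3 - 36*s^2 - 297*s + 486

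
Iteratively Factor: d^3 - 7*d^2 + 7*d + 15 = (d + 1)*(d^2 - 8*d + 15) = (d - 3)*(d + 1)*(d - 5)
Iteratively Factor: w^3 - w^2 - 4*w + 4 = (w + 2)*(w^2 - 3*w + 2) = (w - 2)*(w + 2)*(w - 1)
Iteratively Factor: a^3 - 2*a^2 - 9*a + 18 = (a - 2)*(a^2 - 9) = (a - 3)*(a - 2)*(a + 3)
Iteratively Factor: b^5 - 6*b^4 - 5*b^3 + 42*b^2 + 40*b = (b - 5)*(b^4 - b^3 - 10*b^2 - 8*b) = (b - 5)*(b + 2)*(b^3 - 3*b^2 - 4*b) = (b - 5)*(b + 1)*(b + 2)*(b^2 - 4*b) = (b - 5)*(b - 4)*(b + 1)*(b + 2)*(b)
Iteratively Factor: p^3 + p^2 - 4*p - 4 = (p + 1)*(p^2 - 4) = (p + 1)*(p + 2)*(p - 2)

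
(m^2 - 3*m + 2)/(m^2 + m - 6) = (m - 1)/(m + 3)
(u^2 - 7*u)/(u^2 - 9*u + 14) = u/(u - 2)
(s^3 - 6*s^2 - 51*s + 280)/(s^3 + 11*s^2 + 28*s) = (s^2 - 13*s + 40)/(s*(s + 4))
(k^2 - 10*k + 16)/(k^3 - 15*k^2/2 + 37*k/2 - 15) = 2*(k - 8)/(2*k^2 - 11*k + 15)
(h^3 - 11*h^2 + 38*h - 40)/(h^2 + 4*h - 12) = (h^2 - 9*h + 20)/(h + 6)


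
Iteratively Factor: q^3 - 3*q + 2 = (q + 2)*(q^2 - 2*q + 1) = (q - 1)*(q + 2)*(q - 1)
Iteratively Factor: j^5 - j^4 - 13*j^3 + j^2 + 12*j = (j)*(j^4 - j^3 - 13*j^2 + j + 12) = j*(j - 4)*(j^3 + 3*j^2 - j - 3) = j*(j - 4)*(j + 1)*(j^2 + 2*j - 3) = j*(j - 4)*(j + 1)*(j + 3)*(j - 1)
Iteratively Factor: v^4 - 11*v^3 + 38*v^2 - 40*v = (v - 5)*(v^3 - 6*v^2 + 8*v) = (v - 5)*(v - 4)*(v^2 - 2*v) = v*(v - 5)*(v - 4)*(v - 2)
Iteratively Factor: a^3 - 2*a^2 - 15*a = (a)*(a^2 - 2*a - 15) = a*(a + 3)*(a - 5)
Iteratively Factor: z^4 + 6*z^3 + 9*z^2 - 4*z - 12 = (z + 2)*(z^3 + 4*z^2 + z - 6) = (z - 1)*(z + 2)*(z^2 + 5*z + 6) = (z - 1)*(z + 2)^2*(z + 3)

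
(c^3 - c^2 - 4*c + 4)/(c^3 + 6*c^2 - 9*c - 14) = (c^2 + c - 2)/(c^2 + 8*c + 7)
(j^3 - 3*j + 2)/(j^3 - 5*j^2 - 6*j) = (-j^3 + 3*j - 2)/(j*(-j^2 + 5*j + 6))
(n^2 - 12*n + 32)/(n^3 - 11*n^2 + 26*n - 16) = (n - 4)/(n^2 - 3*n + 2)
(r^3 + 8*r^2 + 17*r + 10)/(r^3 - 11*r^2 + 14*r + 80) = (r^2 + 6*r + 5)/(r^2 - 13*r + 40)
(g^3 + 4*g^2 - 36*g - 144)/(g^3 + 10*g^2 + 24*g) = (g - 6)/g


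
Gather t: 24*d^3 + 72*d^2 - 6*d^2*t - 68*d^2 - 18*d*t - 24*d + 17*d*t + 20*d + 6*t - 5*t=24*d^3 + 4*d^2 - 4*d + t*(-6*d^2 - d + 1)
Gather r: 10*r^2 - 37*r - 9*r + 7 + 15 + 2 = 10*r^2 - 46*r + 24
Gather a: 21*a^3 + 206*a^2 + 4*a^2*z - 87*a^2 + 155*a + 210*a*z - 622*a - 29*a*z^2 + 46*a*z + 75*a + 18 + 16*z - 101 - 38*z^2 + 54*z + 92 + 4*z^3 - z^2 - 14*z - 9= 21*a^3 + a^2*(4*z + 119) + a*(-29*z^2 + 256*z - 392) + 4*z^3 - 39*z^2 + 56*z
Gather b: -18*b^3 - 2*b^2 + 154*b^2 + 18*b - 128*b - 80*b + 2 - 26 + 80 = -18*b^3 + 152*b^2 - 190*b + 56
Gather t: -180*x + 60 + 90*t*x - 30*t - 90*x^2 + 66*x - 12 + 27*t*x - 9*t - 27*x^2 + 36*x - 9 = t*(117*x - 39) - 117*x^2 - 78*x + 39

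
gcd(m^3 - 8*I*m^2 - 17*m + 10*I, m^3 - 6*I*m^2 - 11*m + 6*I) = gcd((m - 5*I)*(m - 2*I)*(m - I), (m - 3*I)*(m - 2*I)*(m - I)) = m^2 - 3*I*m - 2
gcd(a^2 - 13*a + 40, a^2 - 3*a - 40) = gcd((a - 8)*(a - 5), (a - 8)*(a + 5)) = a - 8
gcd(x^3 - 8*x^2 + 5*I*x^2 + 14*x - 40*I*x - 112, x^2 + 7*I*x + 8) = 1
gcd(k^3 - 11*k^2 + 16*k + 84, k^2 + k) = 1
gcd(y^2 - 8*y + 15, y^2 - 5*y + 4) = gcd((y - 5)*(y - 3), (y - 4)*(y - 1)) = 1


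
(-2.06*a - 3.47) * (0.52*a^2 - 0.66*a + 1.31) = -1.0712*a^3 - 0.4448*a^2 - 0.4084*a - 4.5457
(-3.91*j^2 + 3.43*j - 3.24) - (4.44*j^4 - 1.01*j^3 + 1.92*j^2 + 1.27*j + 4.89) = -4.44*j^4 + 1.01*j^3 - 5.83*j^2 + 2.16*j - 8.13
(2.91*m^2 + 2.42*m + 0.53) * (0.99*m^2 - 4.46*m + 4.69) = 2.8809*m^4 - 10.5828*m^3 + 3.3794*m^2 + 8.986*m + 2.4857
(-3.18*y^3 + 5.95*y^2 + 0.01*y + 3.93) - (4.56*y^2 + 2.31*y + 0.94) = -3.18*y^3 + 1.39*y^2 - 2.3*y + 2.99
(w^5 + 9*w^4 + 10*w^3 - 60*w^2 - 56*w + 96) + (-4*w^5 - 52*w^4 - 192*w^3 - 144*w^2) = -3*w^5 - 43*w^4 - 182*w^3 - 204*w^2 - 56*w + 96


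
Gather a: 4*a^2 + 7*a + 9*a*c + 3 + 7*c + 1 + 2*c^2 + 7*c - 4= 4*a^2 + a*(9*c + 7) + 2*c^2 + 14*c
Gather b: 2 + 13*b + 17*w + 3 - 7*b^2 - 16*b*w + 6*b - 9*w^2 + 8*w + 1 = -7*b^2 + b*(19 - 16*w) - 9*w^2 + 25*w + 6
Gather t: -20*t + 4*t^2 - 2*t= 4*t^2 - 22*t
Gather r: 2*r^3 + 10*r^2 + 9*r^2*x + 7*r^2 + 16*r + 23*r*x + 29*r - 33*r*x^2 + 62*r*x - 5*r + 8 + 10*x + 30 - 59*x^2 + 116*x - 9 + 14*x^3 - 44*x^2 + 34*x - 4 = 2*r^3 + r^2*(9*x + 17) + r*(-33*x^2 + 85*x + 40) + 14*x^3 - 103*x^2 + 160*x + 25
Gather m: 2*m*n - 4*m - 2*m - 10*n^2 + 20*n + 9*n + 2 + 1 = m*(2*n - 6) - 10*n^2 + 29*n + 3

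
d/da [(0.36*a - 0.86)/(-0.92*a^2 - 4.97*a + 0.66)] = (0.3312*a^2 - 1.5824*a - 4.0366)/(0.8464*a^4 + 9.1448*a^3 + 23.4865*a^2 - 6.5604*a + 0.4356)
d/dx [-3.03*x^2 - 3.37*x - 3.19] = -6.06*x - 3.37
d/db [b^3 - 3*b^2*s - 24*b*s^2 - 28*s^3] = 3*b^2 - 6*b*s - 24*s^2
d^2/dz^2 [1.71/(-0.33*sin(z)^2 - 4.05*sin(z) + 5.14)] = (0.744876*sin(z)^4 + 6.856245*sin(z)^3 + 38.532969*sin(z)^2 + 21.88458*sin(z) - 61.897554)/(0.33*sin(z)^2 + 4.05*sin(z) - 5.14)^3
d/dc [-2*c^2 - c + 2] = -4*c - 1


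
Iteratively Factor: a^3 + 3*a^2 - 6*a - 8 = (a - 2)*(a^2 + 5*a + 4) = (a - 2)*(a + 4)*(a + 1)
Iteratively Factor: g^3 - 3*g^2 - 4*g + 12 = (g + 2)*(g^2 - 5*g + 6) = (g - 3)*(g + 2)*(g - 2)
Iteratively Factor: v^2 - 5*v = (v - 5)*(v)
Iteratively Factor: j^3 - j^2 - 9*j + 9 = (j - 1)*(j^2 - 9) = (j - 3)*(j - 1)*(j + 3)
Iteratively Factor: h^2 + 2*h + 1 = (h + 1)*(h + 1)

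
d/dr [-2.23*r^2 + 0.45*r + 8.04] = 0.45 - 4.46*r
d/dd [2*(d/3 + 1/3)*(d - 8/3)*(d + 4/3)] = 2*d^2 - 4*d/9 - 88/27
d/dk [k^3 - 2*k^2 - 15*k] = 3*k^2 - 4*k - 15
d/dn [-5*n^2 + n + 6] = 1 - 10*n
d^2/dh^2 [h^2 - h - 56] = 2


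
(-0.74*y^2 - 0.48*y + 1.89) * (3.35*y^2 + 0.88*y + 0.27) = -2.479*y^4 - 2.2592*y^3 + 5.7093*y^2 + 1.5336*y + 0.5103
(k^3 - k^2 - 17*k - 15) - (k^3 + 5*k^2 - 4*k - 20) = -6*k^2 - 13*k + 5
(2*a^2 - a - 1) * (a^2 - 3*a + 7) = 2*a^4 - 7*a^3 + 16*a^2 - 4*a - 7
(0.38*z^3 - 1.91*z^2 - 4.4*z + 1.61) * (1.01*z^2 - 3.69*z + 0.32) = 0.3838*z^5 - 3.3313*z^4 + 2.7255*z^3 + 17.2509*z^2 - 7.3489*z + 0.5152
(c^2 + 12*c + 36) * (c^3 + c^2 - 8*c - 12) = c^5 + 13*c^4 + 40*c^3 - 72*c^2 - 432*c - 432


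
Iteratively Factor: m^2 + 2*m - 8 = (m - 2)*(m + 4)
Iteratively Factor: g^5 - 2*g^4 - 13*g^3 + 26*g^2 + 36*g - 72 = (g - 2)*(g^4 - 13*g^2 + 36) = (g - 2)*(g + 2)*(g^3 - 2*g^2 - 9*g + 18) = (g - 2)*(g + 2)*(g + 3)*(g^2 - 5*g + 6) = (g - 3)*(g - 2)*(g + 2)*(g + 3)*(g - 2)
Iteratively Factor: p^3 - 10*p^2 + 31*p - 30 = (p - 5)*(p^2 - 5*p + 6) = (p - 5)*(p - 2)*(p - 3)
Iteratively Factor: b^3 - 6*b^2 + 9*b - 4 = (b - 4)*(b^2 - 2*b + 1) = (b - 4)*(b - 1)*(b - 1)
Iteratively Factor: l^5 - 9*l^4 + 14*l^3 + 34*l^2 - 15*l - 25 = (l + 1)*(l^4 - 10*l^3 + 24*l^2 + 10*l - 25) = (l - 5)*(l + 1)*(l^3 - 5*l^2 - l + 5) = (l - 5)^2*(l + 1)*(l^2 - 1) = (l - 5)^2*(l + 1)^2*(l - 1)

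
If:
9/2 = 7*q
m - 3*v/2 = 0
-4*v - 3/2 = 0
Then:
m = -9/16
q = 9/14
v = -3/8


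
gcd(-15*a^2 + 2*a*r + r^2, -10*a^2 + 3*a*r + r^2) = 5*a + r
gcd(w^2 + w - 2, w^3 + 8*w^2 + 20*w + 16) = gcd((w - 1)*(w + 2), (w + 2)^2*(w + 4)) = w + 2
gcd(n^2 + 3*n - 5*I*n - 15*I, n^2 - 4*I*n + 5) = n - 5*I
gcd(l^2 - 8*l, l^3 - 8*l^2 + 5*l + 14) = 1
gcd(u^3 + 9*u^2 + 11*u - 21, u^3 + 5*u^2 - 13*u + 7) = u^2 + 6*u - 7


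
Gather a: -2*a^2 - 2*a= -2*a^2 - 2*a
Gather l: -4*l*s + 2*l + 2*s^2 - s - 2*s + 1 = l*(2 - 4*s) + 2*s^2 - 3*s + 1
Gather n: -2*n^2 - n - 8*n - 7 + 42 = -2*n^2 - 9*n + 35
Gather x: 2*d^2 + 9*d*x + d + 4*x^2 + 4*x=2*d^2 + d + 4*x^2 + x*(9*d + 4)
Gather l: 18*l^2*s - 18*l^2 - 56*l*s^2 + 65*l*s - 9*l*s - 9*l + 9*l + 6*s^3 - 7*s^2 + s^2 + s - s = l^2*(18*s - 18) + l*(-56*s^2 + 56*s) + 6*s^3 - 6*s^2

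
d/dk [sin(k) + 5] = cos(k)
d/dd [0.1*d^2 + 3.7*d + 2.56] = 0.2*d + 3.7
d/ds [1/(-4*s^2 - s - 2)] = (8*s + 1)/(4*s^2 + s + 2)^2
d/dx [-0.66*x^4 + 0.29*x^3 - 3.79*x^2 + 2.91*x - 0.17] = -2.64*x^3 + 0.87*x^2 - 7.58*x + 2.91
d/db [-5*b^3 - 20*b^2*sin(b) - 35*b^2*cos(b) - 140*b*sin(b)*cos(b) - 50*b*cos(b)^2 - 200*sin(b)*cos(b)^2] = 35*b^2*sin(b) - 20*b^2*cos(b) - 15*b^2 - 40*b*sin(b) + 50*b*sin(2*b) - 70*b*cos(b) - 140*b*cos(2*b) - 70*sin(2*b) - 50*cos(b) - 25*cos(2*b) - 150*cos(3*b) - 25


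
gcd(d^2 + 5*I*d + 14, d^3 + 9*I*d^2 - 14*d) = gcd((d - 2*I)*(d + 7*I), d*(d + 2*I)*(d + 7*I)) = d + 7*I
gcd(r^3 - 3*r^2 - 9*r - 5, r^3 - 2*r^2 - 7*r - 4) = r^2 + 2*r + 1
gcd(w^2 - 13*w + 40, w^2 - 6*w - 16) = w - 8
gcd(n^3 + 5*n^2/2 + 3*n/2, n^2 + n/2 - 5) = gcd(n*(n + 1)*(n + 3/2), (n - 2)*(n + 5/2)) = 1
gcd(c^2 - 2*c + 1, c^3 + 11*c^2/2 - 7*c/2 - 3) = c - 1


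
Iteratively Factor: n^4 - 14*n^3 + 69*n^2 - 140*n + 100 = (n - 5)*(n^3 - 9*n^2 + 24*n - 20) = (n - 5)*(n - 2)*(n^2 - 7*n + 10) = (n - 5)*(n - 2)^2*(n - 5)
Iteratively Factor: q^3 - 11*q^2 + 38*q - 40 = (q - 5)*(q^2 - 6*q + 8) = (q - 5)*(q - 2)*(q - 4)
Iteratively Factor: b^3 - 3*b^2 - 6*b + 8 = (b - 1)*(b^2 - 2*b - 8) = (b - 1)*(b + 2)*(b - 4)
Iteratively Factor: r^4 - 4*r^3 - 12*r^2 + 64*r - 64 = (r - 2)*(r^3 - 2*r^2 - 16*r + 32) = (r - 2)^2*(r^2 - 16) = (r - 2)^2*(r + 4)*(r - 4)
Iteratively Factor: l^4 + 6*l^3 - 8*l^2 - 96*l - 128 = (l + 2)*(l^3 + 4*l^2 - 16*l - 64) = (l - 4)*(l + 2)*(l^2 + 8*l + 16) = (l - 4)*(l + 2)*(l + 4)*(l + 4)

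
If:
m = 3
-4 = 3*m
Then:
No Solution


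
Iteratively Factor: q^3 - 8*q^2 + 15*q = (q - 3)*(q^2 - 5*q) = (q - 5)*(q - 3)*(q)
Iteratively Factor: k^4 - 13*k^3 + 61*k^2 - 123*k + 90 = (k - 5)*(k^3 - 8*k^2 + 21*k - 18) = (k - 5)*(k - 3)*(k^2 - 5*k + 6) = (k - 5)*(k - 3)^2*(k - 2)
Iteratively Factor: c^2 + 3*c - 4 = (c - 1)*(c + 4)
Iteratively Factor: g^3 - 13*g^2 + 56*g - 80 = (g - 5)*(g^2 - 8*g + 16) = (g - 5)*(g - 4)*(g - 4)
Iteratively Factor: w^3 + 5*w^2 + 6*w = (w + 3)*(w^2 + 2*w) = w*(w + 3)*(w + 2)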